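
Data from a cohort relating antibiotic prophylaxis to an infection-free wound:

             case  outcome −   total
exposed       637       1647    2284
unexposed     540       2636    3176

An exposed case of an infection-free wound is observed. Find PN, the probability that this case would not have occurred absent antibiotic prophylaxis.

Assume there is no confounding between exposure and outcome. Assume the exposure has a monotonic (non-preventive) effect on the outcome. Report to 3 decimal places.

PN ≈ 0.390

p₁ = P(outcome | exposed) = 637/2284 = 0.2789
p₀ = P(outcome | unexposed) = 540/3176 = 0.17003
Under exogeneity and monotonicity, PN = (p₁ − p₀) / p₁.
PN = (0.2789 − 0.17003) / 0.2789 = 0.10887 / 0.2789 ≈ 0.3904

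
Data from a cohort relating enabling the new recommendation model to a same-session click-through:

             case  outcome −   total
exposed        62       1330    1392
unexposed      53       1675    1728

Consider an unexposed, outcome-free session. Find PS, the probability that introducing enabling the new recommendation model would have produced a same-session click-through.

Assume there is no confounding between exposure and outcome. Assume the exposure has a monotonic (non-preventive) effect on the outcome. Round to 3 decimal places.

PS ≈ 0.014

p₁ = P(outcome | exposed) = 62/1392 = 0.04454
p₀ = P(outcome | unexposed) = 53/1728 = 0.030671
Under exogeneity and monotonicity, PS = (p₁ − p₀) / (1 − p₀).
PS = (0.04454 − 0.030671) / (1 − 0.030671) = 0.013869 / 0.96933 ≈ 0.0143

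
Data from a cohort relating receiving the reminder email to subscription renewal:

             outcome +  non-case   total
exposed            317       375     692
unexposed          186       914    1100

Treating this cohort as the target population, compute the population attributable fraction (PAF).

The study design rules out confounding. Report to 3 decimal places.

p₁ = P(outcome | exposed) = 317/692 = 0.45809
p₀ = P(outcome | unexposed) = 186/1100 = 0.16909
Exposure prevalence π = 692/1792 = 0.38616; overall risk P(Y=1) = 0.28069.
Under exogeneity, PAF = [P(Y=1) − p₀]/P(Y=1).
PAF = (0.28069 − 0.16909) / 0.28069 ≈ 0.3976

PAF ≈ 0.398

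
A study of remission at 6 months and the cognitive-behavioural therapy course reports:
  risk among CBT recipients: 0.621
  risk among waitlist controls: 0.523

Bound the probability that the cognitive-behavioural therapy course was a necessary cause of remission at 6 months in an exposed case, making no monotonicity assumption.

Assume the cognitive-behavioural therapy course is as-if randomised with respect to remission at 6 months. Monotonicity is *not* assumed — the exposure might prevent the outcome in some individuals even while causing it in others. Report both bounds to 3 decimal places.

0.158 ≤ PN ≤ 0.768

Let p₁ = 0.621, p₀ = 0.523.
Under exogeneity alone the bounds on PN are max{0,(p₁−p₀)/p₁} ≤ PN ≤ min{1,(1−p₀)/p₁}.
  lower = (p₁ − p₀)/p₁ = 0.098 / 0.621 ≈ 0.1578
  upper = min{1, (1 − p₀)/p₁} = 0.477 / 0.621 ≈ 0.7681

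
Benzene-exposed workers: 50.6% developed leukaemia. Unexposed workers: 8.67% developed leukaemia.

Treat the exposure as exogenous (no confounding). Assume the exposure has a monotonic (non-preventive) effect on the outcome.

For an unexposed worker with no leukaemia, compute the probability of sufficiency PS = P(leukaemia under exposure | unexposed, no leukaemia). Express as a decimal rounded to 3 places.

PS ≈ 0.459

p₁ = 0.506, p₀ = 0.0867.
Under exogeneity and monotonicity, PS = (p₁ − p₀) / (1 − p₀).
PS = (0.506 − 0.0867) / (1 − 0.0867) = 0.4193 / 0.9133 ≈ 0.4591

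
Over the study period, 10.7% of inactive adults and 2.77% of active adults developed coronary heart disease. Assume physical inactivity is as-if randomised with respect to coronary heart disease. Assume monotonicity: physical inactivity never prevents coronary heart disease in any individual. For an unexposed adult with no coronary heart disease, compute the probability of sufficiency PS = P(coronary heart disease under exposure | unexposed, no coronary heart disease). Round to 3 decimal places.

p₁ = 0.107, p₀ = 0.0277.
Under exogeneity and monotonicity, PS = (p₁ − p₀) / (1 − p₀).
PS = (0.107 − 0.0277) / (1 − 0.0277) = 0.0793 / 0.9723 ≈ 0.0816

PS ≈ 0.082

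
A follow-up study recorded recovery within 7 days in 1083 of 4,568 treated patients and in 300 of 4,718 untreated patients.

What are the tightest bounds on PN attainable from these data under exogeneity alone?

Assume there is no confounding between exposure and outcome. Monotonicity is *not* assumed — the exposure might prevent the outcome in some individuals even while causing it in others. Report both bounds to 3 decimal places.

0.732 ≤ PN ≤ 1.000

p₁ = P(outcome | exposed) = 1083/4568 = 0.23708
p₀ = P(outcome | unexposed) = 300/4718 = 0.063586
Under exogeneity alone the bounds on PN are max{0,(p₁−p₀)/p₁} ≤ PN ≤ min{1,(1−p₀)/p₁}.
  lower = (p₁ − p₀)/p₁ = 0.1735 / 0.23708 ≈ 0.7318
  upper = min{1, (1 − p₀)/p₁} = 0.93641 / 0.23708 ≈ 3.9497 → capped at 1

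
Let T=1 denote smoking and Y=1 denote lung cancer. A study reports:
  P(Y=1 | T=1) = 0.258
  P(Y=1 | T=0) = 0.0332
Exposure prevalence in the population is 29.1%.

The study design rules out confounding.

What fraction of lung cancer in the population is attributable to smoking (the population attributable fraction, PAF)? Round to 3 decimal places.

Let p₁ = 0.258, p₀ = 0.0332.
Overall risk P(Y=1) = π·p₁ + (1−π)·p₀ = 0.291×0.258 + 0.709×0.0332 = 0.098617.
Under exogeneity, PAF = [P(Y=1) − p₀] / P(Y=1).
PAF = (0.098617 − 0.0332) / 0.098617 ≈ 0.6633

PAF ≈ 0.663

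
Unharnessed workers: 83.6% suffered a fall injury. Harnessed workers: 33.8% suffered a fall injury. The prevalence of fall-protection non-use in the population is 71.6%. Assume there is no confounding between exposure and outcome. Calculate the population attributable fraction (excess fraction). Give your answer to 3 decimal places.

PAF ≈ 0.513

p₁ = 0.836, p₀ = 0.338.
Overall risk P(Y=1) = π·p₁ + (1−π)·p₀ = 0.716×0.836 + 0.284×0.338 = 0.69457.
Under exogeneity, PAF = [P(Y=1) − p₀] / P(Y=1).
PAF = (0.69457 − 0.338) / 0.69457 ≈ 0.5134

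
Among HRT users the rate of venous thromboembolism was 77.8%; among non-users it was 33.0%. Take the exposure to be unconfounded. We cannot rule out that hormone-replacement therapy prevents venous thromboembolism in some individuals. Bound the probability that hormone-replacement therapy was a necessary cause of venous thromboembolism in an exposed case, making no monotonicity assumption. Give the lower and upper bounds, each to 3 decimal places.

p₁ = 0.778, p₀ = 0.33.
Under exogeneity alone the bounds on PN are max{0,(p₁−p₀)/p₁} ≤ PN ≤ min{1,(1−p₀)/p₁}.
  lower = (p₁ − p₀)/p₁ = 0.448 / 0.778 ≈ 0.5758
  upper = min{1, (1 − p₀)/p₁} = 0.67 / 0.778 ≈ 0.8612

0.576 ≤ PN ≤ 0.861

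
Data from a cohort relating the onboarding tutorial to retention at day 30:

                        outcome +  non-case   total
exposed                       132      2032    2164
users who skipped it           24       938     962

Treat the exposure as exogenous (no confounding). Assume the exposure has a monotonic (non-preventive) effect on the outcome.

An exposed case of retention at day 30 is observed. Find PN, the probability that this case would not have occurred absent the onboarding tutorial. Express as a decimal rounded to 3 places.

PN ≈ 0.591

p₁ = P(outcome | exposed) = 132/2164 = 0.060998
p₀ = P(outcome | unexposed) = 24/962 = 0.024948
Under exogeneity and monotonicity, PN = (p₁ − p₀)/p₁.
PN = (0.060998 − 0.024948) / 0.060998 ≈ 0.5910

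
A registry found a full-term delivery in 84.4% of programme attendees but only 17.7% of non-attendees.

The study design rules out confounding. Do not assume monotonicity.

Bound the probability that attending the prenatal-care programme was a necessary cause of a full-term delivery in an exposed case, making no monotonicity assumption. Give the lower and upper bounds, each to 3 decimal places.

p₁ = 0.844, p₀ = 0.177.
Under exogeneity alone the bounds on PN are max{0,(p₁−p₀)/p₁} ≤ PN ≤ min{1,(1−p₀)/p₁}.
  lower = (p₁ − p₀)/p₁ = 0.667 / 0.844 ≈ 0.7903
  upper = min{1, (1 − p₀)/p₁} = 0.823 / 0.844 ≈ 0.9751

0.790 ≤ PN ≤ 0.975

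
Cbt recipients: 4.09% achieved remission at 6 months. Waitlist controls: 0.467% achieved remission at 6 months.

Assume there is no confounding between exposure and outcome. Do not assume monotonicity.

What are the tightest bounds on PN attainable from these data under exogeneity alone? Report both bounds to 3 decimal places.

0.886 ≤ PN ≤ 1.000

p₁ = 0.0409, p₀ = 0.00467.
Under exogeneity alone the bounds on PN are max{0,(p₁−p₀)/p₁} ≤ PN ≤ min{1,(1−p₀)/p₁}.
  lower = (p₁ − p₀)/p₁ = 0.03623 / 0.0409 ≈ 0.8858
  upper = min{1, (1 − p₀)/p₁} = 0.99533 / 0.0409 ≈ 24.3357 → capped at 1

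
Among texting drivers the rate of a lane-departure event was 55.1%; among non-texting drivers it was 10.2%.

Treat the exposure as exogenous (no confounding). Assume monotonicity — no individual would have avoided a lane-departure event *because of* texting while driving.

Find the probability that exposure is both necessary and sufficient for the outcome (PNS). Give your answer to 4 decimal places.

PNS ≈ 0.4490

p₁ = 0.551, p₀ = 0.102.
Under exogeneity and monotonicity, PNS = p₁ − p₀.
PNS = 0.551 − 0.102 = 0.449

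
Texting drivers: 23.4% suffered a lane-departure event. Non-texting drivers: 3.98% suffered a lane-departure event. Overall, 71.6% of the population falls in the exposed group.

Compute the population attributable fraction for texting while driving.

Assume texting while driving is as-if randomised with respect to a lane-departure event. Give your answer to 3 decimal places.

PAF ≈ 0.777

p₁ = 0.234, p₀ = 0.0398.
Overall risk P(Y=1) = π·p₁ + (1−π)·p₀ = 0.716×0.234 + 0.284×0.0398 = 0.17885.
Under exogeneity, PAF = [P(Y=1) − p₀] / P(Y=1).
PAF = (0.17885 − 0.0398) / 0.17885 ≈ 0.7775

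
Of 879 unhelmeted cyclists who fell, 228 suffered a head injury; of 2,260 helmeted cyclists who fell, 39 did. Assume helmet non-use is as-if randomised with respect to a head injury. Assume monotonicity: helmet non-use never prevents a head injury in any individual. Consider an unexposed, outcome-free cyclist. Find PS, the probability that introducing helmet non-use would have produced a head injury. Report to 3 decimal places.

PS ≈ 0.246

p₁ = P(outcome | exposed) = 228/879 = 0.25939
p₀ = P(outcome | unexposed) = 39/2260 = 0.017257
Under exogeneity and monotonicity, PS = (p₁ − p₀) / (1 − p₀).
PS = (0.25939 − 0.017257) / (1 − 0.017257) = 0.24213 / 0.98274 ≈ 0.2464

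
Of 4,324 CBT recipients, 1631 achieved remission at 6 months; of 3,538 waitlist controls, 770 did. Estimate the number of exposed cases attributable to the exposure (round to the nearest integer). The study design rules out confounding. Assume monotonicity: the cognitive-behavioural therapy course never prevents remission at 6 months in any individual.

about 690 cases

p₁ = P(outcome | exposed) = 1631/4324 = 0.3772
p₀ = P(outcome | unexposed) = 770/3538 = 0.21764
PN = (p₁ − p₀)/p₁ = (0.3772 − 0.21764) / 0.3772 ≈ 0.42301.
Attributable cases ≈ PN × (exposed cases) = 0.42301 × 1631 ≈ 689.94.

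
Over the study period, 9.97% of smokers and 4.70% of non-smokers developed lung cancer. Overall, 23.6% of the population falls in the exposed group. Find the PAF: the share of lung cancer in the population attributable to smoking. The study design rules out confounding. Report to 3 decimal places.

p₁ = 0.0997, p₀ = 0.047.
Overall risk P(Y=1) = π·p₁ + (1−π)·p₀ = 0.236×0.0997 + 0.764×0.047 = 0.059437.
Under exogeneity, PAF = [P(Y=1) − p₀] / P(Y=1).
PAF = (0.059437 − 0.047) / 0.059437 ≈ 0.2092

PAF ≈ 0.209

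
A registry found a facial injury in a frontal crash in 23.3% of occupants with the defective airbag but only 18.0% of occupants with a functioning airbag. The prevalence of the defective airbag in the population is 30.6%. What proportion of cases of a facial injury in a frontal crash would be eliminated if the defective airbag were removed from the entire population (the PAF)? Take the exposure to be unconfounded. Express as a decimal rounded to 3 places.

p₁ = 0.233, p₀ = 0.18.
Overall risk P(Y=1) = π·p₁ + (1−π)·p₀ = 0.306×0.233 + 0.694×0.18 = 0.19622.
Under exogeneity, PAF = [P(Y=1) − p₀] / P(Y=1).
PAF = (0.19622 − 0.18) / 0.19622 ≈ 0.0827

PAF ≈ 0.083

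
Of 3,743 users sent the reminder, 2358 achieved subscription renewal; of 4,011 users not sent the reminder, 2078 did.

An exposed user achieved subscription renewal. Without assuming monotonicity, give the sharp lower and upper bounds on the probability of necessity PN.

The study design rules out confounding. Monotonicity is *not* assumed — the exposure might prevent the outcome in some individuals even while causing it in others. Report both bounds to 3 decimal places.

0.178 ≤ PN ≤ 0.765

p₁ = P(outcome | exposed) = 2358/3743 = 0.62998
p₀ = P(outcome | unexposed) = 2078/4011 = 0.51808
Under exogeneity alone the bounds on PN are max{0,(p₁−p₀)/p₁} ≤ PN ≤ min{1,(1−p₀)/p₁}.
  lower = (p₁ − p₀)/p₁ = 0.1119 / 0.62998 ≈ 0.1776
  upper = min{1, (1 − p₀)/p₁} = 0.48192 / 0.62998 ≈ 0.7650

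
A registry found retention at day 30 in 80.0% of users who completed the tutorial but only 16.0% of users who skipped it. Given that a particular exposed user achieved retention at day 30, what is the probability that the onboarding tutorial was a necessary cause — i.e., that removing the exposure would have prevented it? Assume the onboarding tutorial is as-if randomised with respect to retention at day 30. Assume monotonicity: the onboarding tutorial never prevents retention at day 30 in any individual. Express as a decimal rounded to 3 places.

PN ≈ 0.800

p₁ = 0.8, p₀ = 0.16.
Under exogeneity and monotonicity, PN = (p₁ − p₀) / p₁.
PN = (0.8 − 0.16) / 0.8 = 0.64 / 0.8 ≈ 0.8000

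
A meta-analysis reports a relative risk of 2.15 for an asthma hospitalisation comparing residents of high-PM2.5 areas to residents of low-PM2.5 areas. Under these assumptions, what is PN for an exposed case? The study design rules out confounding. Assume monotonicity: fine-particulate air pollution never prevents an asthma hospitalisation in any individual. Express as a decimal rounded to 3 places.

PN ≈ 0.535

Under exogeneity and monotonicity, PN = (RR − 1) / RR = 1 − 1/RR.
PN = (2.15 − 1) / 2.15 = 1.15 / 2.15 ≈ 0.5349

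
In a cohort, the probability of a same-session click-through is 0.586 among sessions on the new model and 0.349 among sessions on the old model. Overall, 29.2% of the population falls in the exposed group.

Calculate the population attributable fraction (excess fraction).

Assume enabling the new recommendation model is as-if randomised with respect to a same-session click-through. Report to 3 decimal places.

Let p₁ = 0.586, p₀ = 0.349.
Overall risk P(Y=1) = π·p₁ + (1−π)·p₀ = 0.292×0.586 + 0.708×0.349 = 0.4182.
Under exogeneity, PAF = [P(Y=1) − p₀] / P(Y=1).
PAF = (0.4182 − 0.349) / 0.4182 ≈ 0.1655

PAF ≈ 0.165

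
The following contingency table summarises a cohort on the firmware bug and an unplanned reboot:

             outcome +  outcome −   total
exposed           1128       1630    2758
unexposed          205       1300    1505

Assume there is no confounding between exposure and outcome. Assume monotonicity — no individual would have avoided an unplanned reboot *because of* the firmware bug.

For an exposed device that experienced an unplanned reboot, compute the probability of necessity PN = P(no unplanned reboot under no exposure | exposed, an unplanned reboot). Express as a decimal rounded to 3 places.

p₁ = P(outcome | exposed) = 1128/2758 = 0.40899
p₀ = P(outcome | unexposed) = 205/1505 = 0.13621
Under exogeneity and monotonicity, PN = (p₁ − p₀)/p₁.
PN = (0.40899 − 0.13621) / 0.40899 ≈ 0.6670

PN ≈ 0.667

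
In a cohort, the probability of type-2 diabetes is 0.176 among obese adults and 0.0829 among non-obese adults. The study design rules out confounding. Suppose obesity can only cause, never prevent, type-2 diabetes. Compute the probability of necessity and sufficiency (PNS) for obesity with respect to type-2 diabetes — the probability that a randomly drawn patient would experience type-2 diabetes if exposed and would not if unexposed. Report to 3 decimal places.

Let p₁ = 0.176, p₀ = 0.0829.
Under exogeneity and monotonicity, PNS = p₁ − p₀.
PNS = 0.176 − 0.0829 = 0.0931

PNS ≈ 0.093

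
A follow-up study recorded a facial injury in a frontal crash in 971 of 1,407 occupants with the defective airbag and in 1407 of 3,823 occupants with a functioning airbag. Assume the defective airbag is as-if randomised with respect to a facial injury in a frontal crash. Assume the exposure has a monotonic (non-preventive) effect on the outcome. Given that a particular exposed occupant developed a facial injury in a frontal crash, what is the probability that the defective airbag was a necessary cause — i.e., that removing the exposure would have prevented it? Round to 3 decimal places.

p₁ = P(outcome | exposed) = 971/1407 = 0.69012
p₀ = P(outcome | unexposed) = 1407/3823 = 0.36804
Under exogeneity and monotonicity, PN = (p₁ − p₀) / p₁.
PN = (0.69012 − 0.36804) / 0.69012 = 0.32209 / 0.69012 ≈ 0.4667

PN ≈ 0.467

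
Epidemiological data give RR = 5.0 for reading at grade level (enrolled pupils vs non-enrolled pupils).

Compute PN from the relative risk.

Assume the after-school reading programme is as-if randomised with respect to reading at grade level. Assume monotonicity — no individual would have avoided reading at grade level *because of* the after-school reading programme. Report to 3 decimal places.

PN ≈ 0.800

Under exogeneity and monotonicity, PN = (RR − 1) / RR = 1 − 1/RR.
PN = (5.0 − 1) / 5.0 = 4 / 5.0 ≈ 0.8000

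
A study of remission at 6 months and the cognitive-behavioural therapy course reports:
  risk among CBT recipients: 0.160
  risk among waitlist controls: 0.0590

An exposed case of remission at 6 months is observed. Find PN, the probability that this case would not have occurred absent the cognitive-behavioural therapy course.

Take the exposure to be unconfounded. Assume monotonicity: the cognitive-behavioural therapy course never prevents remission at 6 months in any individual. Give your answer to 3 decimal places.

PN ≈ 0.631

Let p₁ = 0.16, p₀ = 0.059.
Under exogeneity and monotonicity, PN = (p₁ − p₀) / p₁.
PN = (0.16 − 0.059) / 0.16 = 0.101 / 0.16 ≈ 0.6312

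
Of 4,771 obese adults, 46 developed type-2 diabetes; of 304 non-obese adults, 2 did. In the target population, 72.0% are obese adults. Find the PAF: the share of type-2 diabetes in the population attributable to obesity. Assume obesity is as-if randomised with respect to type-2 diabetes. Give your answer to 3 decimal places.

PAF ≈ 0.251

p₁ = P(outcome | exposed) = 46/4771 = 0.0096416
p₀ = P(outcome | unexposed) = 2/304 = 0.0065789
Overall risk P(Y=1) = π·p₁ + (1−π)·p₀ = 0.72×0.0096416 + 0.28×0.0065789 = 0.008784.
Under exogeneity, PAF = [P(Y=1) − p₀] / P(Y=1).
PAF = (0.008784 − 0.0065789) / 0.008784 ≈ 0.2510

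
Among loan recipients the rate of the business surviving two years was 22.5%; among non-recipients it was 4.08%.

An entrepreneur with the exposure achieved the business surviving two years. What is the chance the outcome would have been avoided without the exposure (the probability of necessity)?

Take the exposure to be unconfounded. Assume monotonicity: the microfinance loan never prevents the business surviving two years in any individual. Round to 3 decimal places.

PN ≈ 0.819

p₁ = 0.225, p₀ = 0.0408.
Under exogeneity and monotonicity, PN = (p₁ − p₀) / p₁.
PN = (0.225 − 0.0408) / 0.225 = 0.1842 / 0.225 ≈ 0.8187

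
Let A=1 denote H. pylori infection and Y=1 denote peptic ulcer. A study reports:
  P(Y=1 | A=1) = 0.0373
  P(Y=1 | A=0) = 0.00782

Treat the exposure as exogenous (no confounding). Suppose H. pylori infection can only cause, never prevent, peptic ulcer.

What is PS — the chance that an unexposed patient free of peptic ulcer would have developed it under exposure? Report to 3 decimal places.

Let p₁ = 0.0373, p₀ = 0.00782.
Under exogeneity and monotonicity, PS = (p₁ − p₀) / (1 − p₀).
PS = (0.0373 − 0.00782) / (1 − 0.00782) = 0.02948 / 0.99218 ≈ 0.0297

PS ≈ 0.030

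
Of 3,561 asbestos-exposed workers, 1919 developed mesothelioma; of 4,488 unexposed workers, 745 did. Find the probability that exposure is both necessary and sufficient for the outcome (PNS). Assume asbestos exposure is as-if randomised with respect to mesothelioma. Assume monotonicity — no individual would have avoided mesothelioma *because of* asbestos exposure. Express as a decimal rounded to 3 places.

p₁ = P(outcome | exposed) = 1919/3561 = 0.53889
p₀ = P(outcome | unexposed) = 745/4488 = 0.166
Under exogeneity and monotonicity, PNS = p₁ − p₀.
PNS = 0.53889 − 0.166 = 0.3729

PNS ≈ 0.373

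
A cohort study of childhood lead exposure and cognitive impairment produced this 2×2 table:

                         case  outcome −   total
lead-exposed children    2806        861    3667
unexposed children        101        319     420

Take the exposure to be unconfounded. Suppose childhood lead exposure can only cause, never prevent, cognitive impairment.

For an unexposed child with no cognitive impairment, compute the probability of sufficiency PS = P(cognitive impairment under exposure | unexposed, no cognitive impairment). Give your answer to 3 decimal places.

p₁ = P(outcome | exposed) = 2806/3667 = 0.7652
p₀ = P(outcome | unexposed) = 101/420 = 0.24048
Under exogeneity and monotonicity, PS = (p₁ − p₀) / (1 − p₀).
PS = (0.7652 − 0.24048) / (1 − 0.24048) = 0.52473 / 0.75952 ≈ 0.6909

PS ≈ 0.691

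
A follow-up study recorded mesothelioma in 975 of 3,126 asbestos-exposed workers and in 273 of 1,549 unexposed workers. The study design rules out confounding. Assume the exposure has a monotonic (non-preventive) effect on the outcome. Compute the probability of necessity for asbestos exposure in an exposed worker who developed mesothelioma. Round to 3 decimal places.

PN ≈ 0.435

p₁ = P(outcome | exposed) = 975/3126 = 0.3119
p₀ = P(outcome | unexposed) = 273/1549 = 0.17624
Under exogeneity and monotonicity, PN = (p₁ − p₀) / p₁.
PN = (0.3119 − 0.17624) / 0.3119 = 0.13566 / 0.3119 ≈ 0.4349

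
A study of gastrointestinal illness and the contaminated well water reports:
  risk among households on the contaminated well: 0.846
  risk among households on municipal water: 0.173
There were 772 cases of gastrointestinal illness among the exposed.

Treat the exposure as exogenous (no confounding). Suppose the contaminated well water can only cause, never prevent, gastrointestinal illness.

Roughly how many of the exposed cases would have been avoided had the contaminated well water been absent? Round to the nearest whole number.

Let p₁ = 0.846, p₀ = 0.173.
PN = (p₁ − p₀)/p₁ = (0.846 − 0.173) / 0.846 ≈ 0.79551.
Attributable cases ≈ PN × (exposed cases) = 0.79551 × 772 ≈ 614.13.

about 614 cases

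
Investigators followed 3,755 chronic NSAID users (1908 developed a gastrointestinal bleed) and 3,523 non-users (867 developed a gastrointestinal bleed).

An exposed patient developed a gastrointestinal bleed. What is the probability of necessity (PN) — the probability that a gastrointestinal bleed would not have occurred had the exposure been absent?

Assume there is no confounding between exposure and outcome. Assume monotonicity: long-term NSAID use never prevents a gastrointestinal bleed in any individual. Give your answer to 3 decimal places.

p₁ = P(outcome | exposed) = 1908/3755 = 0.50812
p₀ = P(outcome | unexposed) = 867/3523 = 0.2461
Under exogeneity and monotonicity, PN = (p₁ − p₀) / p₁.
PN = (0.50812 − 0.2461) / 0.50812 = 0.26203 / 0.50812 ≈ 0.5157

PN ≈ 0.516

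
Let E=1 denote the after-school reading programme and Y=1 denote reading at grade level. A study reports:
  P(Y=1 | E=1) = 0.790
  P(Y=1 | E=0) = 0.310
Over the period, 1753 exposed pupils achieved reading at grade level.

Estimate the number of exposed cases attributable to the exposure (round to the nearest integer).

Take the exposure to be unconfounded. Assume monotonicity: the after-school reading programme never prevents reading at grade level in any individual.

about 1065 cases

Let p₁ = 0.79, p₀ = 0.31.
PN = (p₁ − p₀)/p₁ = (0.79 − 0.31) / 0.79 ≈ 0.60759.
Attributable cases ≈ PN × (exposed cases) = 0.60759 × 1753 ≈ 1065.11.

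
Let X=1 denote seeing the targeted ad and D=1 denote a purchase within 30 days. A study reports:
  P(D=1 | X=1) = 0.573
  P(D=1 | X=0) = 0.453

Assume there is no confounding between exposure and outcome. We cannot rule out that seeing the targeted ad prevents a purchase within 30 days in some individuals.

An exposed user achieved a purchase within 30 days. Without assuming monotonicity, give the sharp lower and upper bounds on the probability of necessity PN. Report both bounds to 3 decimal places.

0.209 ≤ PN ≤ 0.955

Let p₁ = 0.573, p₀ = 0.453.
Under exogeneity alone the bounds on PN are max{0,(p₁−p₀)/p₁} ≤ PN ≤ min{1,(1−p₀)/p₁}.
  lower = (p₁ − p₀)/p₁ = 0.12 / 0.573 ≈ 0.2094
  upper = min{1, (1 − p₀)/p₁} = 0.547 / 0.573 ≈ 0.9546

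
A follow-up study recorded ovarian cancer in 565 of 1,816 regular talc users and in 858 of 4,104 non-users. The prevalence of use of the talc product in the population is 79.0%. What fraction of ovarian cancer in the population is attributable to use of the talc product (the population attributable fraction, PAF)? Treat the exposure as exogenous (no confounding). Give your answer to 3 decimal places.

PAF ≈ 0.278

p₁ = P(outcome | exposed) = 565/1816 = 0.31112
p₀ = P(outcome | unexposed) = 858/4104 = 0.20906
Overall risk P(Y=1) = π·p₁ + (1−π)·p₀ = 0.79×0.31112 + 0.21×0.20906 = 0.28969.
Under exogeneity, PAF = [P(Y=1) − p₀] / P(Y=1).
PAF = (0.28969 − 0.20906) / 0.28969 ≈ 0.2783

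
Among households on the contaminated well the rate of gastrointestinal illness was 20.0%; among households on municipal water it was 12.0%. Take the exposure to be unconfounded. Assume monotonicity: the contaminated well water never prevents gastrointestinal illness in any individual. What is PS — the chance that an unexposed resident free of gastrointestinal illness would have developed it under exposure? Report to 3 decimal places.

p₁ = 0.2, p₀ = 0.12.
Under exogeneity and monotonicity, PS = (p₁ − p₀) / (1 − p₀).
PS = (0.2 − 0.12) / (1 − 0.12) = 0.08 / 0.88 ≈ 0.0909

PS ≈ 0.091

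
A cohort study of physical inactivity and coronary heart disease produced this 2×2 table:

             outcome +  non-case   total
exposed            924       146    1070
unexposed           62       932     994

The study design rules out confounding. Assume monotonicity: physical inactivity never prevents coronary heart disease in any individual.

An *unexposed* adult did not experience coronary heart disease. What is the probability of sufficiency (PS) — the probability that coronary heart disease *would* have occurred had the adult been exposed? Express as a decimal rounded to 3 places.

PS ≈ 0.854

p₁ = P(outcome | exposed) = 924/1070 = 0.86355
p₀ = P(outcome | unexposed) = 62/994 = 0.062374
Under exogeneity and monotonicity, PS = (p₁ − p₀)/(1 − p₀).
PS = (0.86355 − 0.062374) / 0.93763 ≈ 0.8545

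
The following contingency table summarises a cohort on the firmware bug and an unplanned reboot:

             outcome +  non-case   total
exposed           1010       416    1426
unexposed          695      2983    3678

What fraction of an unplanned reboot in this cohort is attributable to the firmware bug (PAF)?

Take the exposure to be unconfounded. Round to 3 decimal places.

PAF ≈ 0.434

p₁ = P(outcome | exposed) = 1010/1426 = 0.70827
p₀ = P(outcome | unexposed) = 695/3678 = 0.18896
Exposure prevalence π = 1426/5104 = 0.27939; overall risk P(Y=1) = 0.33405.
Under exogeneity, PAF = [P(Y=1) − p₀]/P(Y=1).
PAF = (0.33405 − 0.18896) / 0.33405 ≈ 0.4343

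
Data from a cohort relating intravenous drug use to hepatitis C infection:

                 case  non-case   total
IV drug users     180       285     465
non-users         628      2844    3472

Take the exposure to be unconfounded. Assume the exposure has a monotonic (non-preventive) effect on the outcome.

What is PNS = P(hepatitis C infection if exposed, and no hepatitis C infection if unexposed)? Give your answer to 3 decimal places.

p₁ = P(outcome | exposed) = 180/465 = 0.3871
p₀ = P(outcome | unexposed) = 628/3472 = 0.18088
Under exogeneity and monotonicity, PNS = p₁ − p₀.
PNS = 0.3871 − 0.18088 = 0.20622

PNS ≈ 0.206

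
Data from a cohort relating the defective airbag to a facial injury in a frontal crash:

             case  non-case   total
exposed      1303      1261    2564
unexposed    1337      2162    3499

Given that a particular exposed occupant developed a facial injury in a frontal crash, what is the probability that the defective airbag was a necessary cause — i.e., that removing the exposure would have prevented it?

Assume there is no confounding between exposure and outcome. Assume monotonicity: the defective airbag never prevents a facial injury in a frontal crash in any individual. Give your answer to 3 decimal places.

PN ≈ 0.248

p₁ = P(outcome | exposed) = 1303/2564 = 0.50819
p₀ = P(outcome | unexposed) = 1337/3499 = 0.38211
Under exogeneity and monotonicity, PN = (p₁ − p₀) / p₁.
PN = (0.50819 − 0.38211) / 0.50819 = 0.12608 / 0.50819 ≈ 0.2481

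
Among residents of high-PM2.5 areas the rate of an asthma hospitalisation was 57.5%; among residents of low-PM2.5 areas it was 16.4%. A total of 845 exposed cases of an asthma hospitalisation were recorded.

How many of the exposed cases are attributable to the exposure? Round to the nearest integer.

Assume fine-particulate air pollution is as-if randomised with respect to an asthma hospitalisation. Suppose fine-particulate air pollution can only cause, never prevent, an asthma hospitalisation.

p₁ = 0.575, p₀ = 0.164.
PN = (p₁ − p₀)/p₁ = (0.575 − 0.164) / 0.575 ≈ 0.71478.
Attributable cases ≈ PN × (exposed cases) = 0.71478 × 845 ≈ 603.99.

about 604 cases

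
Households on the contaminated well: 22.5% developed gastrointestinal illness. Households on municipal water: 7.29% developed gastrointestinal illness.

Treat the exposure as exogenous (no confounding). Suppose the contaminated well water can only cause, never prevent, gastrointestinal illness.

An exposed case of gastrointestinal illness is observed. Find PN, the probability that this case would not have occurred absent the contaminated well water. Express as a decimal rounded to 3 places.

p₁ = 0.225, p₀ = 0.0729.
Under exogeneity and monotonicity, PN = (p₁ − p₀) / p₁.
PN = (0.225 − 0.0729) / 0.225 = 0.1521 / 0.225 ≈ 0.6760

PN ≈ 0.676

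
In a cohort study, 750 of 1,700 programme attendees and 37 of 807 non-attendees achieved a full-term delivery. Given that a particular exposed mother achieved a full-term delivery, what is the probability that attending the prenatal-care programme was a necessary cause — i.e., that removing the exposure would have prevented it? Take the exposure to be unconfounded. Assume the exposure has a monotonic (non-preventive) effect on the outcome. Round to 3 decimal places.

PN ≈ 0.896

p₁ = P(outcome | exposed) = 750/1700 = 0.44118
p₀ = P(outcome | unexposed) = 37/807 = 0.045849
Under exogeneity and monotonicity, PN = (p₁ − p₀) / p₁.
PN = (0.44118 − 0.045849) / 0.44118 = 0.39533 / 0.44118 ≈ 0.8961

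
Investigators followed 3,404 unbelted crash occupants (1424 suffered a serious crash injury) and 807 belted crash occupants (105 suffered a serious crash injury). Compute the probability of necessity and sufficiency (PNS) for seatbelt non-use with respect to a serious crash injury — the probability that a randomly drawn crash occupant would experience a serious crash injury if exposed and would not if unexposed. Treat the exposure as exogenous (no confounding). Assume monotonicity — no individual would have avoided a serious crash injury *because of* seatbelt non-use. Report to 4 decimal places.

PNS ≈ 0.2882

p₁ = P(outcome | exposed) = 1424/3404 = 0.41833
p₀ = P(outcome | unexposed) = 105/807 = 0.13011
Under exogeneity and monotonicity, PNS = p₁ − p₀.
PNS = 0.41833 − 0.13011 = 0.28822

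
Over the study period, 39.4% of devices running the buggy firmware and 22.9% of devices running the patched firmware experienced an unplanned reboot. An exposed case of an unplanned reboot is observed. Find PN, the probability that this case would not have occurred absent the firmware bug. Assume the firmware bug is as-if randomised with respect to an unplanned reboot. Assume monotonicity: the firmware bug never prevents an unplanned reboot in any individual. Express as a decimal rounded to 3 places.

p₁ = 0.394, p₀ = 0.229.
Under exogeneity and monotonicity, PN = (p₁ − p₀) / p₁.
PN = (0.394 − 0.229) / 0.394 = 0.165 / 0.394 ≈ 0.4188

PN ≈ 0.419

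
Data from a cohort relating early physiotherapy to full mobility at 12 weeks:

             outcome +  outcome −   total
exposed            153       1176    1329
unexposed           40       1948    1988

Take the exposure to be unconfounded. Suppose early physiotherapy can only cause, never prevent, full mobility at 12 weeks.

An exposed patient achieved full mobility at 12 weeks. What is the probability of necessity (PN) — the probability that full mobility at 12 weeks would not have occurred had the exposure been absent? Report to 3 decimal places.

PN ≈ 0.825

p₁ = P(outcome | exposed) = 153/1329 = 0.11512
p₀ = P(outcome | unexposed) = 40/1988 = 0.020121
Under exogeneity and monotonicity, PN = (p₁ − p₀) / p₁.
PN = (0.11512 − 0.020121) / 0.11512 = 0.095003 / 0.11512 ≈ 0.8252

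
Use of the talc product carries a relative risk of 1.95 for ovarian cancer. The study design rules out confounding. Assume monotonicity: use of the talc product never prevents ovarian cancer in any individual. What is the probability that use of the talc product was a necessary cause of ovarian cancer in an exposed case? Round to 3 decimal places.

Under exogeneity and monotonicity, PN = (RR − 1) / RR = 1 − 1/RR.
PN = (1.95 − 1) / 1.95 = 0.95 / 1.95 ≈ 0.4872

PN ≈ 0.487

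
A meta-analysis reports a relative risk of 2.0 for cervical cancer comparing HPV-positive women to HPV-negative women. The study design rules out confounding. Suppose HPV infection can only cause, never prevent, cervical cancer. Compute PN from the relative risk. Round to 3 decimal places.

PN ≈ 0.500

Under exogeneity and monotonicity, PN = (RR − 1) / RR = 1 − 1/RR.
PN = (2.0 − 1) / 2.0 = 1 / 2.0 ≈ 0.5000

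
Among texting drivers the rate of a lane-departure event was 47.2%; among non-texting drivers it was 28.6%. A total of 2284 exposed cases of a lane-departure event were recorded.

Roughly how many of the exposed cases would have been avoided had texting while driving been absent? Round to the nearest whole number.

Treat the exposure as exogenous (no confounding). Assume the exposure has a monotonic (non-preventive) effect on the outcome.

about 900 cases

p₁ = 0.472, p₀ = 0.286.
PN = (p₁ − p₀)/p₁ = (0.472 − 0.286) / 0.472 ≈ 0.39407.
Attributable cases ≈ PN × (exposed cases) = 0.39407 × 2284 ≈ 900.05.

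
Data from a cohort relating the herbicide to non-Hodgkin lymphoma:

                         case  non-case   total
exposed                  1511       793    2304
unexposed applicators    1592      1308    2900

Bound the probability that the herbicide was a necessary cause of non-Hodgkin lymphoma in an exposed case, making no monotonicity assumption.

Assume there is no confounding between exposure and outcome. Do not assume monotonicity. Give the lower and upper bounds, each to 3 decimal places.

0.163 ≤ PN ≤ 0.688

p₁ = P(outcome | exposed) = 1511/2304 = 0.65582
p₀ = P(outcome | unexposed) = 1592/2900 = 0.54897
Under exogeneity alone the bounds on PN are max{0,(p₁−p₀)/p₁} ≤ PN ≤ min{1,(1−p₀)/p₁}.
  lower = (p₁ − p₀)/p₁ = 0.10685 / 0.65582 ≈ 0.1629
  upper = min{1, (1 − p₀)/p₁} = 0.45103 / 0.65582 ≈ 0.6877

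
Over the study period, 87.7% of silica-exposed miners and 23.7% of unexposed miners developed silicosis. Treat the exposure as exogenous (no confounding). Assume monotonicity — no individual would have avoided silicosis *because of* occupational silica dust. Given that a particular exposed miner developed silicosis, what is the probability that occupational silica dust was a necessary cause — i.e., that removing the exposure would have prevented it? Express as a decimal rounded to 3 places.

PN ≈ 0.730

p₁ = 0.877, p₀ = 0.237.
Under exogeneity and monotonicity, PN = (p₁ − p₀) / p₁.
PN = (0.877 − 0.237) / 0.877 = 0.64 / 0.877 ≈ 0.7298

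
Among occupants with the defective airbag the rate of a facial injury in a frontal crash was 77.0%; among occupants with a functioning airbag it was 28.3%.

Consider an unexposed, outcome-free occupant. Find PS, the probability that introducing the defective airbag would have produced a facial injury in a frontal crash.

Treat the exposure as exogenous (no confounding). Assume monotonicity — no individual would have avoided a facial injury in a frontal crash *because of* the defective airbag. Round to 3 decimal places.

p₁ = 0.77, p₀ = 0.283.
Under exogeneity and monotonicity, PS = (p₁ − p₀) / (1 − p₀).
PS = (0.77 − 0.283) / (1 − 0.283) = 0.487 / 0.717 ≈ 0.6792

PS ≈ 0.679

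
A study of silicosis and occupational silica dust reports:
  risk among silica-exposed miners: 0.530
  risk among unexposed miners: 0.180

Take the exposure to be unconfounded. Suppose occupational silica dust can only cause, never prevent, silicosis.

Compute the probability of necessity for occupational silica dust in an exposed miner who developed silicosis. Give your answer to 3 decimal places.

Let p₁ = 0.53, p₀ = 0.18.
Under exogeneity and monotonicity, PN = (p₁ − p₀) / p₁.
PN = (0.53 − 0.18) / 0.53 = 0.35 / 0.53 ≈ 0.6604

PN ≈ 0.660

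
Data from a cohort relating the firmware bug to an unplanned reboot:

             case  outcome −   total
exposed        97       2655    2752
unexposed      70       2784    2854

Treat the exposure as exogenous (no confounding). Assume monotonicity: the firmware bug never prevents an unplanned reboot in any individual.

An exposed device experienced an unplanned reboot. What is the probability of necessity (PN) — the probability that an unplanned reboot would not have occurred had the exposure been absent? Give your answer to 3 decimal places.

p₁ = P(outcome | exposed) = 97/2752 = 0.035247
p₀ = P(outcome | unexposed) = 70/2854 = 0.024527
Under exogeneity and monotonicity, PN = (p₁ − p₀)/p₁.
PN = (0.035247 − 0.024527) / 0.035247 ≈ 0.3041

PN ≈ 0.304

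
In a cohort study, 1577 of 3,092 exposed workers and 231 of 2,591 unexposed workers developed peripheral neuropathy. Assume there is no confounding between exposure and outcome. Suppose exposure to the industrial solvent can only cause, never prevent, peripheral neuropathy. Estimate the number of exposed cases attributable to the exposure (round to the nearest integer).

p₁ = P(outcome | exposed) = 1577/3092 = 0.51003
p₀ = P(outcome | unexposed) = 231/2591 = 0.089155
PN = (p₁ − p₀)/p₁ = (0.51003 − 0.089155) / 0.51003 ≈ 0.82520.
Attributable cases ≈ PN × (exposed cases) = 0.82520 × 1577 ≈ 1301.33.

about 1301 cases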